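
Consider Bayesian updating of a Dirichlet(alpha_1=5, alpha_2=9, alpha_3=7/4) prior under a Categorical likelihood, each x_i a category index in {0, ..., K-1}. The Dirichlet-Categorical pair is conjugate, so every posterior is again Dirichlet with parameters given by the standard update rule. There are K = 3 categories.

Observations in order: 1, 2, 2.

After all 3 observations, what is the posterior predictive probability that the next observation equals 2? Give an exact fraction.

obs 1: x=1 → posterior Dirichlet(5, 10, 7/4)
obs 2: x=2 → posterior Dirichlet(5, 10, 11/4)
obs 3: x=2 → posterior Dirichlet(5, 10, 15/4)

1/5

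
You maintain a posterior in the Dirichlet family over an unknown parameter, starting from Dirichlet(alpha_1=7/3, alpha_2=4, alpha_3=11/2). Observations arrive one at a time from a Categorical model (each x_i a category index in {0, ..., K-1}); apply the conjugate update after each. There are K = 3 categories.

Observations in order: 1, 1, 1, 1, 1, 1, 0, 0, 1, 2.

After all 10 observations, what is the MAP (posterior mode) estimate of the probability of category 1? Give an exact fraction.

obs 1: x=1 → posterior Dirichlet(7/3, 5, 11/2)
obs 2: x=1 → posterior Dirichlet(7/3, 6, 11/2)
obs 3: x=1 → posterior Dirichlet(7/3, 7, 11/2)
obs 4: x=1 → posterior Dirichlet(7/3, 8, 11/2)
obs 5: x=1 → posterior Dirichlet(7/3, 9, 11/2)
obs 6: x=1 → posterior Dirichlet(7/3, 10, 11/2)
obs 7: x=0 → posterior Dirichlet(10/3, 10, 11/2)
obs 8: x=0 → posterior Dirichlet(13/3, 10, 11/2)
obs 9: x=1 → posterior Dirichlet(13/3, 11, 11/2)
obs 10: x=2 → posterior Dirichlet(13/3, 11, 13/2)

60/113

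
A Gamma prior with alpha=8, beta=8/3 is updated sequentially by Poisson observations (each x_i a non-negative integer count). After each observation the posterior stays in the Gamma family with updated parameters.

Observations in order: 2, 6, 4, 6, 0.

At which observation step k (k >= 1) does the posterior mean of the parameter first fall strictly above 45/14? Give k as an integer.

k = 2

obs 1: x=2 → posterior Gamma(10, 11/3)
obs 2: x=6 → posterior Gamma(16, 14/3)
obs 3: x=4 → posterior Gamma(20, 17/3)
obs 4: x=6 → posterior Gamma(26, 20/3)
obs 5: x=0 → posterior Gamma(26, 23/3)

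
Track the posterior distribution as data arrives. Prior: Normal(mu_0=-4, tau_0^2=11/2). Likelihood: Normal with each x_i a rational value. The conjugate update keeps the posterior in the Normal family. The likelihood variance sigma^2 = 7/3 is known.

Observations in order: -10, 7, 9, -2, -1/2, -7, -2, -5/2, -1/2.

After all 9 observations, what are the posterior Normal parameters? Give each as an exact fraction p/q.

obs 1: x=-10 → posterior Normal(-386/47, 77/47)
obs 2: x=7 → posterior Normal(-31/16, 77/80)
obs 3: x=9 → posterior Normal(142/113, 77/113)
obs 4: x=-2 → posterior Normal(38/73, 77/146)
obs 5: x=-1/2 → posterior Normal(119/358, 77/179)
obs 6: x=-7 → posterior Normal(-343/424, 77/212)
obs 7: x=-2 → posterior Normal(-95/98, 11/35)
obs 8: x=-5/2 → posterior Normal(-160/139, 77/278)
obs 9: x=-1/2 → posterior Normal(-673/622, 77/311)

mu_0=-673/622, tau_0^2=77/311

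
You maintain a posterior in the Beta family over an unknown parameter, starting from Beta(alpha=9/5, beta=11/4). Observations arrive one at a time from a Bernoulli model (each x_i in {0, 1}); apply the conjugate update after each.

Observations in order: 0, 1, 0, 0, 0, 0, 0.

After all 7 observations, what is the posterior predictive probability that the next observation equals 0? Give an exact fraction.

obs 1: x=0 → posterior Beta(9/5, 15/4)
obs 2: x=1 → posterior Beta(14/5, 15/4)
obs 3: x=0 → posterior Beta(14/5, 19/4)
obs 4: x=0 → posterior Beta(14/5, 23/4)
obs 5: x=0 → posterior Beta(14/5, 27/4)
obs 6: x=0 → posterior Beta(14/5, 31/4)
obs 7: x=0 → posterior Beta(14/5, 35/4)

25/33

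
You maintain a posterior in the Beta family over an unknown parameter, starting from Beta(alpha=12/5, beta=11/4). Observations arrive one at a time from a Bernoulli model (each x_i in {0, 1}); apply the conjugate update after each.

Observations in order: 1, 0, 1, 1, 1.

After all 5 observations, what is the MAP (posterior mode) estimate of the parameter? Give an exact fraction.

obs 1: x=1 → posterior Beta(17/5, 11/4)
obs 2: x=0 → posterior Beta(17/5, 15/4)
obs 3: x=1 → posterior Beta(22/5, 15/4)
obs 4: x=1 → posterior Beta(27/5, 15/4)
obs 5: x=1 → posterior Beta(32/5, 15/4)

108/163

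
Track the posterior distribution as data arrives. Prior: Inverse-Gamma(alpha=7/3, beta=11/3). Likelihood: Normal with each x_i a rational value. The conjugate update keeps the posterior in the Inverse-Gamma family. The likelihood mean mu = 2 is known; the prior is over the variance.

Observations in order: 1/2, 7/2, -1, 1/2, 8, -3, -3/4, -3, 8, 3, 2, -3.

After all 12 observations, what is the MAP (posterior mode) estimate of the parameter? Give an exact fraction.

1225/128

obs 1: x=1/2 → posterior Inverse-Gamma(17/6, 115/24)
obs 2: x=7/2 → posterior Inverse-Gamma(10/3, 71/12)
obs 3: x=-1 → posterior Inverse-Gamma(23/6, 125/12)
obs 4: x=1/2 → posterior Inverse-Gamma(13/3, 277/24)
obs 5: x=8 → posterior Inverse-Gamma(29/6, 709/24)
obs 6: x=-3 → posterior Inverse-Gamma(16/3, 1009/24)
obs 7: x=-3/4 → posterior Inverse-Gamma(35/6, 4399/96)
obs 8: x=-3 → posterior Inverse-Gamma(19/3, 5599/96)
obs 9: x=8 → posterior Inverse-Gamma(41/6, 7327/96)
obs 10: x=3 → posterior Inverse-Gamma(22/3, 7375/96)
obs 11: x=2 → posterior Inverse-Gamma(47/6, 7375/96)
obs 12: x=-3 → posterior Inverse-Gamma(25/3, 8575/96)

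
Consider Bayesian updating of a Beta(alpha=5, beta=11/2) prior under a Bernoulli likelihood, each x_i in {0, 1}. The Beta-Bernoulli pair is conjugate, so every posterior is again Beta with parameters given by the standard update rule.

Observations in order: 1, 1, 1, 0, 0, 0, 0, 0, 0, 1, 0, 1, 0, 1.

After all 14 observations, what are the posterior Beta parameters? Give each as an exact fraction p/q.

obs 1: x=1 → posterior Beta(6, 11/2)
obs 2: x=1 → posterior Beta(7, 11/2)
obs 3: x=1 → posterior Beta(8, 11/2)
obs 4: x=0 → posterior Beta(8, 13/2)
obs 5: x=0 → posterior Beta(8, 15/2)
obs 6: x=0 → posterior Beta(8, 17/2)
obs 7: x=0 → posterior Beta(8, 19/2)
obs 8: x=0 → posterior Beta(8, 21/2)
obs 9: x=0 → posterior Beta(8, 23/2)
obs 10: x=1 → posterior Beta(9, 23/2)
obs 11: x=0 → posterior Beta(9, 25/2)
obs 12: x=1 → posterior Beta(10, 25/2)
obs 13: x=0 → posterior Beta(10, 27/2)
obs 14: x=1 → posterior Beta(11, 27/2)

alpha=11, beta=27/2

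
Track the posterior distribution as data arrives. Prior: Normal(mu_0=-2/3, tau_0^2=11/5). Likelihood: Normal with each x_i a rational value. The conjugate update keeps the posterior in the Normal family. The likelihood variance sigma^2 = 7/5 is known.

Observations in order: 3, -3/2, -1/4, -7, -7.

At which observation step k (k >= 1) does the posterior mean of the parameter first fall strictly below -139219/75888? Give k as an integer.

k = 5

obs 1: x=3 → posterior Normal(85/54, 77/90)
obs 2: x=-3/2 → posterior Normal(71/174, 77/145)
obs 3: x=-1/4 → posterior Normal(109/480, 77/200)
obs 4: x=-7 → posterior Normal(-815/612, 77/255)
obs 5: x=-7 → posterior Normal(-1739/744, 77/310)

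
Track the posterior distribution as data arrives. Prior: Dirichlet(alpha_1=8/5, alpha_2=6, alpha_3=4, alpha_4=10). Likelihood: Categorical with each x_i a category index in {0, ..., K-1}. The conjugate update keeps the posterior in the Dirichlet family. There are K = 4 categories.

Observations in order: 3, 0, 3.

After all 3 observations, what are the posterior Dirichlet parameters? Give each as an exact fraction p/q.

obs 1: x=3 → posterior Dirichlet(8/5, 6, 4, 11)
obs 2: x=0 → posterior Dirichlet(13/5, 6, 4, 11)
obs 3: x=3 → posterior Dirichlet(13/5, 6, 4, 12)

alpha_1=13/5, alpha_2=6, alpha_3=4, alpha_4=12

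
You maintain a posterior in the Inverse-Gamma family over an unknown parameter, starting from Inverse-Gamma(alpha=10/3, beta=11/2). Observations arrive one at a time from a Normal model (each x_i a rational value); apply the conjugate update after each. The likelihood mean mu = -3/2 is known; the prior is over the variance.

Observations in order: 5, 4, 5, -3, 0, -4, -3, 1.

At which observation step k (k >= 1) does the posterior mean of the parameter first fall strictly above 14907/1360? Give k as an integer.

obs 1: x=5 → posterior Inverse-Gamma(23/6, 213/8)
obs 2: x=4 → posterior Inverse-Gamma(13/3, 167/4)
obs 3: x=5 → posterior Inverse-Gamma(29/6, 503/8)
obs 4: x=-3 → posterior Inverse-Gamma(16/3, 64)
obs 5: x=0 → posterior Inverse-Gamma(35/6, 521/8)
obs 6: x=-4 → posterior Inverse-Gamma(19/3, 273/4)
obs 7: x=-3 → posterior Inverse-Gamma(41/6, 555/8)
obs 8: x=1 → posterior Inverse-Gamma(22/3, 145/2)

k = 2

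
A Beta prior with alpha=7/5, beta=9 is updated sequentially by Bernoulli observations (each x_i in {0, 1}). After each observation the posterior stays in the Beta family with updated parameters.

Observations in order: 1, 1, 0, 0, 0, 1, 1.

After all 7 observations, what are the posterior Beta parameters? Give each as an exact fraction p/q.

obs 1: x=1 → posterior Beta(12/5, 9)
obs 2: x=1 → posterior Beta(17/5, 9)
obs 3: x=0 → posterior Beta(17/5, 10)
obs 4: x=0 → posterior Beta(17/5, 11)
obs 5: x=0 → posterior Beta(17/5, 12)
obs 6: x=1 → posterior Beta(22/5, 12)
obs 7: x=1 → posterior Beta(27/5, 12)

alpha=27/5, beta=12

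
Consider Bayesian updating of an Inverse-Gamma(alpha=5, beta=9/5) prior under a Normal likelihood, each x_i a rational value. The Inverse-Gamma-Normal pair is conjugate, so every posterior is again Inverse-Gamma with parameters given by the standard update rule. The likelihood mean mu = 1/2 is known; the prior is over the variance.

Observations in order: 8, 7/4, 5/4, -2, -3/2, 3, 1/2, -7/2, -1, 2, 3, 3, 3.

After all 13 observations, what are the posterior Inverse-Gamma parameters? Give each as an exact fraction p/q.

alpha=23/2, beta=4709/80

obs 1: x=8 → posterior Inverse-Gamma(11/2, 1197/40)
obs 2: x=7/4 → posterior Inverse-Gamma(6, 4913/160)
obs 3: x=5/4 → posterior Inverse-Gamma(13/2, 2479/80)
obs 4: x=-2 → posterior Inverse-Gamma(7, 2729/80)
obs 5: x=-3/2 → posterior Inverse-Gamma(15/2, 2889/80)
obs 6: x=3 → posterior Inverse-Gamma(8, 3139/80)
obs 7: x=1/2 → posterior Inverse-Gamma(17/2, 3139/80)
obs 8: x=-7/2 → posterior Inverse-Gamma(9, 3779/80)
obs 9: x=-1 → posterior Inverse-Gamma(19/2, 3869/80)
obs 10: x=2 → posterior Inverse-Gamma(10, 3959/80)
obs 11: x=3 → posterior Inverse-Gamma(21/2, 4209/80)
obs 12: x=3 → posterior Inverse-Gamma(11, 4459/80)
obs 13: x=3 → posterior Inverse-Gamma(23/2, 4709/80)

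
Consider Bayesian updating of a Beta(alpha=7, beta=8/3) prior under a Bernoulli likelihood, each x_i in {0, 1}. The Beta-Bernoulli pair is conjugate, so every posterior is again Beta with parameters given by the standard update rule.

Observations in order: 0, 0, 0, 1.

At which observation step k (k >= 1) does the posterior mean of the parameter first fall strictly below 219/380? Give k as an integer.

obs 1: x=0 → posterior Beta(7, 11/3)
obs 2: x=0 → posterior Beta(7, 14/3)
obs 3: x=0 → posterior Beta(7, 17/3)
obs 4: x=1 → posterior Beta(8, 17/3)

k = 3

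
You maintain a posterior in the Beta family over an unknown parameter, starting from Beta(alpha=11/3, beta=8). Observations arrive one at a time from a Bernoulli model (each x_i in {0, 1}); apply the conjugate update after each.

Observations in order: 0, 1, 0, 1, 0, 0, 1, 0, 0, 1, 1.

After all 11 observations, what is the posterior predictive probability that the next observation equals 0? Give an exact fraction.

21/34

obs 1: x=0 → posterior Beta(11/3, 9)
obs 2: x=1 → posterior Beta(14/3, 9)
obs 3: x=0 → posterior Beta(14/3, 10)
obs 4: x=1 → posterior Beta(17/3, 10)
obs 5: x=0 → posterior Beta(17/3, 11)
obs 6: x=0 → posterior Beta(17/3, 12)
obs 7: x=1 → posterior Beta(20/3, 12)
obs 8: x=0 → posterior Beta(20/3, 13)
obs 9: x=0 → posterior Beta(20/3, 14)
obs 10: x=1 → posterior Beta(23/3, 14)
obs 11: x=1 → posterior Beta(26/3, 14)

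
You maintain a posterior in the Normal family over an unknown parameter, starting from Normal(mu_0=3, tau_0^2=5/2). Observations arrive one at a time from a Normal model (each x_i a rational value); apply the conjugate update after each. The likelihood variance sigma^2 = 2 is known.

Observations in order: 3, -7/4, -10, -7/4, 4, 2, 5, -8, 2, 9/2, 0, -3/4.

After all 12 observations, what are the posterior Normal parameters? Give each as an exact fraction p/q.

mu_0=13/256, tau_0^2=5/32

obs 1: x=3 → posterior Normal(3, 10/9)
obs 2: x=-7/4 → posterior Normal(73/56, 5/7)
obs 3: x=-10 → posterior Normal(-127/76, 10/19)
obs 4: x=-7/4 → posterior Normal(-27/16, 5/12)
obs 5: x=4 → posterior Normal(-41/58, 10/29)
obs 6: x=2 → posterior Normal(-21/68, 5/17)
obs 7: x=5 → posterior Normal(29/78, 10/39)
obs 8: x=-8 → posterior Normal(-51/88, 5/22)
obs 9: x=2 → posterior Normal(-31/98, 10/49)
obs 10: x=9/2 → posterior Normal(7/54, 5/27)
obs 11: x=0 → posterior Normal(7/59, 10/59)
obs 12: x=-3/4 → posterior Normal(13/256, 5/32)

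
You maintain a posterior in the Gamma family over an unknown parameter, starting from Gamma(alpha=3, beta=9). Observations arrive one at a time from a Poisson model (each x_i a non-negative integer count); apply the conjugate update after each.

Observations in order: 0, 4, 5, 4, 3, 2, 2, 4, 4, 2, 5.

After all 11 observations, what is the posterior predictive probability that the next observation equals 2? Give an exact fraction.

obs 1: x=0 → posterior Gamma(3, 10)
obs 2: x=4 → posterior Gamma(7, 11)
obs 3: x=5 → posterior Gamma(12, 12)
obs 4: x=4 → posterior Gamma(16, 13)
obs 5: x=3 → posterior Gamma(19, 14)
obs 6: x=2 → posterior Gamma(21, 15)
obs 7: x=2 → posterior Gamma(23, 16)
obs 8: x=4 → posterior Gamma(27, 17)
obs 9: x=4 → posterior Gamma(31, 18)
obs 10: x=2 → posterior Gamma(33, 19)
obs 11: x=5 → posterior Gamma(38, 20)

6789484301516800000000000000000000000000000000000000/25801831494642785533893811376845399339992249815784267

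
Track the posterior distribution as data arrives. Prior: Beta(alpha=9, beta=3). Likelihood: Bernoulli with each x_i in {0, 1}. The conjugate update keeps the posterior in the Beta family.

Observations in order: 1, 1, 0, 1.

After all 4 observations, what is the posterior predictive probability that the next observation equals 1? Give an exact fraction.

obs 1: x=1 → posterior Beta(10, 3)
obs 2: x=1 → posterior Beta(11, 3)
obs 3: x=0 → posterior Beta(11, 4)
obs 4: x=1 → posterior Beta(12, 4)

3/4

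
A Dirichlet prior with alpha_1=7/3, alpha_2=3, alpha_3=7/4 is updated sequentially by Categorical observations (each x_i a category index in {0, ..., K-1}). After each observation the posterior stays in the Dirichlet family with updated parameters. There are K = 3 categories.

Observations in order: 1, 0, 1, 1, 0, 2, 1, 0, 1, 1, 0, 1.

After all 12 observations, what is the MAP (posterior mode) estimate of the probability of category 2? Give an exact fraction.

obs 1: x=1 → posterior Dirichlet(7/3, 4, 7/4)
obs 2: x=0 → posterior Dirichlet(10/3, 4, 7/4)
obs 3: x=1 → posterior Dirichlet(10/3, 5, 7/4)
obs 4: x=1 → posterior Dirichlet(10/3, 6, 7/4)
obs 5: x=0 → posterior Dirichlet(13/3, 6, 7/4)
obs 6: x=2 → posterior Dirichlet(13/3, 6, 11/4)
obs 7: x=1 → posterior Dirichlet(13/3, 7, 11/4)
obs 8: x=0 → posterior Dirichlet(16/3, 7, 11/4)
obs 9: x=1 → posterior Dirichlet(16/3, 8, 11/4)
obs 10: x=1 → posterior Dirichlet(16/3, 9, 11/4)
obs 11: x=0 → posterior Dirichlet(19/3, 9, 11/4)
obs 12: x=1 → posterior Dirichlet(19/3, 10, 11/4)

21/193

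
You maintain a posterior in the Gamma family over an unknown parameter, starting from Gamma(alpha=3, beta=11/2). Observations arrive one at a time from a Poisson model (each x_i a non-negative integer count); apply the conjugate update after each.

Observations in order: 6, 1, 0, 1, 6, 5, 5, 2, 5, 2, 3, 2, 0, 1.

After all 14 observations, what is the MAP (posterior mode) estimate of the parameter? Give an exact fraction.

obs 1: x=6 → posterior Gamma(9, 13/2)
obs 2: x=1 → posterior Gamma(10, 15/2)
obs 3: x=0 → posterior Gamma(10, 17/2)
obs 4: x=1 → posterior Gamma(11, 19/2)
obs 5: x=6 → posterior Gamma(17, 21/2)
obs 6: x=5 → posterior Gamma(22, 23/2)
obs 7: x=5 → posterior Gamma(27, 25/2)
obs 8: x=2 → posterior Gamma(29, 27/2)
obs 9: x=5 → posterior Gamma(34, 29/2)
obs 10: x=2 → posterior Gamma(36, 31/2)
obs 11: x=3 → posterior Gamma(39, 33/2)
obs 12: x=2 → posterior Gamma(41, 35/2)
obs 13: x=0 → posterior Gamma(41, 37/2)
obs 14: x=1 → posterior Gamma(42, 39/2)

82/39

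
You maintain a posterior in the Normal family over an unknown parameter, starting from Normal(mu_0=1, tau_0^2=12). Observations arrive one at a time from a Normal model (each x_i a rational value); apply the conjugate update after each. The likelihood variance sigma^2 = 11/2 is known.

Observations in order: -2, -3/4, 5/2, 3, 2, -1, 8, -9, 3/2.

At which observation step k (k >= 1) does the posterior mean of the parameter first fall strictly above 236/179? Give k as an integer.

obs 1: x=-2 → posterior Normal(-37/35, 132/35)
obs 2: x=-3/4 → posterior Normal(-55/59, 132/59)
obs 3: x=5/2 → posterior Normal(5/83, 132/83)
obs 4: x=3 → posterior Normal(77/107, 132/107)
obs 5: x=2 → posterior Normal(125/131, 132/131)
obs 6: x=-1 → posterior Normal(101/155, 132/155)
obs 7: x=8 → posterior Normal(293/179, 132/179)
obs 8: x=-9 → posterior Normal(11/29, 132/203)
obs 9: x=3/2 → posterior Normal(113/227, 132/227)

k = 7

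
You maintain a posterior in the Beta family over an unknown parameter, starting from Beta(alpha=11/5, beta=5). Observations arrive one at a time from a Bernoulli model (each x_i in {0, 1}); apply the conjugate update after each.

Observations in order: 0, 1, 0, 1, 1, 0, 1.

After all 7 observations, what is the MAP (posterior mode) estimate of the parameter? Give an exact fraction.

26/61

obs 1: x=0 → posterior Beta(11/5, 6)
obs 2: x=1 → posterior Beta(16/5, 6)
obs 3: x=0 → posterior Beta(16/5, 7)
obs 4: x=1 → posterior Beta(21/5, 7)
obs 5: x=1 → posterior Beta(26/5, 7)
obs 6: x=0 → posterior Beta(26/5, 8)
obs 7: x=1 → posterior Beta(31/5, 8)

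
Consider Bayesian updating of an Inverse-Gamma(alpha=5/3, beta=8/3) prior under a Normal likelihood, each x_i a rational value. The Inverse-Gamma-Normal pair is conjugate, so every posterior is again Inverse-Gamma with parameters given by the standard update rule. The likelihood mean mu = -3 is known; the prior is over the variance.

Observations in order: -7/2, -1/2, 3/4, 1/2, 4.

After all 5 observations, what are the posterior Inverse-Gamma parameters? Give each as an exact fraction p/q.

obs 1: x=-7/2 → posterior Inverse-Gamma(13/6, 67/24)
obs 2: x=-1/2 → posterior Inverse-Gamma(8/3, 71/12)
obs 3: x=3/4 → posterior Inverse-Gamma(19/6, 1243/96)
obs 4: x=1/2 → posterior Inverse-Gamma(11/3, 1831/96)
obs 5: x=4 → posterior Inverse-Gamma(25/6, 4183/96)

alpha=25/6, beta=4183/96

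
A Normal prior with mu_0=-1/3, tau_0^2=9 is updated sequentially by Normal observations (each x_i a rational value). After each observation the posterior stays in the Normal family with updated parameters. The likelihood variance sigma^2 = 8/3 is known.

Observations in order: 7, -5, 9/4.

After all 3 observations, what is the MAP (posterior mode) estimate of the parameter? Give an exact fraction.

obs 1: x=7 → posterior Normal(559/105, 72/35)
obs 2: x=-5 → posterior Normal(77/93, 36/31)
obs 3: x=9/4 → posterior Normal(1345/1068, 72/89)

1345/1068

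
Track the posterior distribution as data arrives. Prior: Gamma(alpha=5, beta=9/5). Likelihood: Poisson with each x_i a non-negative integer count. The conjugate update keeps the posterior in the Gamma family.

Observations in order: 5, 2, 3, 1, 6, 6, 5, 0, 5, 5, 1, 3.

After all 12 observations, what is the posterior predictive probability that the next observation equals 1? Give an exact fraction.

62657797803455797724829482804873305445437753631568777593995037446200790310646268528826415/528594386904627157409233606057552461451310766870158880851765791697806752898093045856075776

obs 1: x=5 → posterior Gamma(10, 14/5)
obs 2: x=2 → posterior Gamma(12, 19/5)
obs 3: x=3 → posterior Gamma(15, 24/5)
obs 4: x=1 → posterior Gamma(16, 29/5)
obs 5: x=6 → posterior Gamma(22, 34/5)
obs 6: x=6 → posterior Gamma(28, 39/5)
obs 7: x=5 → posterior Gamma(33, 44/5)
obs 8: x=0 → posterior Gamma(33, 49/5)
obs 9: x=5 → posterior Gamma(38, 54/5)
obs 10: x=5 → posterior Gamma(43, 59/5)
obs 11: x=1 → posterior Gamma(44, 64/5)
obs 12: x=3 → posterior Gamma(47, 69/5)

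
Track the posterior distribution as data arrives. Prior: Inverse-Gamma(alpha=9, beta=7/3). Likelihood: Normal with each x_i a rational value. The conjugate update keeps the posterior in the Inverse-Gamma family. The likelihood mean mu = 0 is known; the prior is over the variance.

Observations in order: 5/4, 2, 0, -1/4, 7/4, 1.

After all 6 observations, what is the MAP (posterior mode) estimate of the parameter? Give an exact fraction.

obs 1: x=5/4 → posterior Inverse-Gamma(19/2, 299/96)
obs 2: x=2 → posterior Inverse-Gamma(10, 491/96)
obs 3: x=0 → posterior Inverse-Gamma(21/2, 491/96)
obs 4: x=-1/4 → posterior Inverse-Gamma(11, 247/48)
obs 5: x=7/4 → posterior Inverse-Gamma(23/2, 641/96)
obs 6: x=1 → posterior Inverse-Gamma(12, 689/96)

53/96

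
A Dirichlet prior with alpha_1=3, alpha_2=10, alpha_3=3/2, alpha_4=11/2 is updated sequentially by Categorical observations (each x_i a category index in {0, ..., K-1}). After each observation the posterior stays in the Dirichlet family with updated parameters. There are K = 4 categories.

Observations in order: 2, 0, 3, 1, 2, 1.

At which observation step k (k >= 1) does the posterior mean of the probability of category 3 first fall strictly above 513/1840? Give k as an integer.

k = 3

obs 1: x=2 → posterior Dirichlet(3, 10, 5/2, 11/2)
obs 2: x=0 → posterior Dirichlet(4, 10, 5/2, 11/2)
obs 3: x=3 → posterior Dirichlet(4, 10, 5/2, 13/2)
obs 4: x=1 → posterior Dirichlet(4, 11, 5/2, 13/2)
obs 5: x=2 → posterior Dirichlet(4, 11, 7/2, 13/2)
obs 6: x=1 → posterior Dirichlet(4, 12, 7/2, 13/2)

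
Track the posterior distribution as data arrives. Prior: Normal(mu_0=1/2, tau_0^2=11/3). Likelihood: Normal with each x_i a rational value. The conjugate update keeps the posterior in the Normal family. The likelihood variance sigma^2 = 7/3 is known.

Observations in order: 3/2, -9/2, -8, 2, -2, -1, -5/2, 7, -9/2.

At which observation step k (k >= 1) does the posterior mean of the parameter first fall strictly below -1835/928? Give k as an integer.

k = 3

obs 1: x=3/2 → posterior Normal(10/9, 77/54)
obs 2: x=-9/2 → posterior Normal(-59/58, 77/87)
obs 3: x=-8 → posterior Normal(-47/16, 77/120)
obs 4: x=2 → posterior Normal(-191/102, 77/153)
obs 5: x=-2 → posterior Normal(-235/124, 77/186)
obs 6: x=-1 → posterior Normal(-257/146, 77/219)
obs 7: x=-5/2 → posterior Normal(-13/7, 11/36)
obs 8: x=7 → posterior Normal(-79/95, 77/285)
obs 9: x=-9/2 → posterior Normal(-257/212, 77/318)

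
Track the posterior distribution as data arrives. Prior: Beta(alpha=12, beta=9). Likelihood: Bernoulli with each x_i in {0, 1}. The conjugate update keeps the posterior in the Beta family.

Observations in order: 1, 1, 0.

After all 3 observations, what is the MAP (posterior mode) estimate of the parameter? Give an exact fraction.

13/22

obs 1: x=1 → posterior Beta(13, 9)
obs 2: x=1 → posterior Beta(14, 9)
obs 3: x=0 → posterior Beta(14, 10)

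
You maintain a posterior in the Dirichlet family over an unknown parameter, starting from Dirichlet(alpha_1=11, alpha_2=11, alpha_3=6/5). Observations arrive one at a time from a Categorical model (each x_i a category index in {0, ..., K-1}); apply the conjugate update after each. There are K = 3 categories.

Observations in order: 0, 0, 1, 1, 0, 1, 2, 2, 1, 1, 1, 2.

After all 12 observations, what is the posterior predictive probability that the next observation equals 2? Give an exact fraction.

21/176

obs 1: x=0 → posterior Dirichlet(12, 11, 6/5)
obs 2: x=0 → posterior Dirichlet(13, 11, 6/5)
obs 3: x=1 → posterior Dirichlet(13, 12, 6/5)
obs 4: x=1 → posterior Dirichlet(13, 13, 6/5)
obs 5: x=0 → posterior Dirichlet(14, 13, 6/5)
obs 6: x=1 → posterior Dirichlet(14, 14, 6/5)
obs 7: x=2 → posterior Dirichlet(14, 14, 11/5)
obs 8: x=2 → posterior Dirichlet(14, 14, 16/5)
obs 9: x=1 → posterior Dirichlet(14, 15, 16/5)
obs 10: x=1 → posterior Dirichlet(14, 16, 16/5)
obs 11: x=1 → posterior Dirichlet(14, 17, 16/5)
obs 12: x=2 → posterior Dirichlet(14, 17, 21/5)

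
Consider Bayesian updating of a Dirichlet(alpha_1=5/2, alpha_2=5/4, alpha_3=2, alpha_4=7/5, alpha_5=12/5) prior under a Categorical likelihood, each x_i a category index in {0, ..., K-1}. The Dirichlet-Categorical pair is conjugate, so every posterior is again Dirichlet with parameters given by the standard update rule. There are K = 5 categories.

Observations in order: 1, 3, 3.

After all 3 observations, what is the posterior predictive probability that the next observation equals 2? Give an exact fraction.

obs 1: x=1 → posterior Dirichlet(5/2, 9/4, 2, 7/5, 12/5)
obs 2: x=3 → posterior Dirichlet(5/2, 9/4, 2, 12/5, 12/5)
obs 3: x=3 → posterior Dirichlet(5/2, 9/4, 2, 17/5, 12/5)

40/251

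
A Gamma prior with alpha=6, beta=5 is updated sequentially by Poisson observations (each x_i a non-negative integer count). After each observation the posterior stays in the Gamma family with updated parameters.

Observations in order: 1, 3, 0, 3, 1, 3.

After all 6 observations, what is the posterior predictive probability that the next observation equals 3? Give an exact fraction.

obs 1: x=1 → posterior Gamma(7, 6)
obs 2: x=3 → posterior Gamma(10, 7)
obs 3: x=0 → posterior Gamma(10, 8)
obs 4: x=3 → posterior Gamma(13, 9)
obs 5: x=1 → posterior Gamma(14, 10)
obs 6: x=3 → posterior Gamma(17, 11)

163259390205271888033/1277919997482491707392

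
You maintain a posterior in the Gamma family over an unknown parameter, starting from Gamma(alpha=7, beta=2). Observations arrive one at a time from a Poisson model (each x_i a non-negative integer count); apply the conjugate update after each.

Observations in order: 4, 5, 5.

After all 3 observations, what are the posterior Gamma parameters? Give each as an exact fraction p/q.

alpha=21, beta=5

obs 1: x=4 → posterior Gamma(11, 3)
obs 2: x=5 → posterior Gamma(16, 4)
obs 3: x=5 → posterior Gamma(21, 5)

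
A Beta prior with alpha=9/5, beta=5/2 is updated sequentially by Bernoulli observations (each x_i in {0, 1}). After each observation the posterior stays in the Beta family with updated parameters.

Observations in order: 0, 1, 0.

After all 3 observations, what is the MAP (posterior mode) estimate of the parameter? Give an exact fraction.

obs 1: x=0 → posterior Beta(9/5, 7/2)
obs 2: x=1 → posterior Beta(14/5, 7/2)
obs 3: x=0 → posterior Beta(14/5, 9/2)

18/53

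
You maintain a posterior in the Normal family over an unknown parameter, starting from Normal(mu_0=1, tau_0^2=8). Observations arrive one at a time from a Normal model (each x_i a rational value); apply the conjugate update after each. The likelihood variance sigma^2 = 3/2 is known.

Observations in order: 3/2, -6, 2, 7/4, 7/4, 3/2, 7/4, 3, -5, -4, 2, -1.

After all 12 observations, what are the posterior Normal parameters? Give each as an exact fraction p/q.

obs 1: x=3/2 → posterior Normal(27/19, 24/19)
obs 2: x=-6 → posterior Normal(-69/35, 24/35)
obs 3: x=2 → posterior Normal(-37/51, 8/17)
obs 4: x=7/4 → posterior Normal(-9/67, 24/67)
obs 5: x=7/4 → posterior Normal(19/83, 24/83)
obs 6: x=3/2 → posterior Normal(43/99, 8/33)
obs 7: x=7/4 → posterior Normal(71/115, 24/115)
obs 8: x=3 → posterior Normal(119/131, 24/131)
obs 9: x=-5 → posterior Normal(13/49, 8/49)
obs 10: x=-4 → posterior Normal(-25/163, 24/163)
obs 11: x=2 → posterior Normal(7/179, 24/179)
obs 12: x=-1 → posterior Normal(-3/65, 8/65)

mu_0=-3/65, tau_0^2=8/65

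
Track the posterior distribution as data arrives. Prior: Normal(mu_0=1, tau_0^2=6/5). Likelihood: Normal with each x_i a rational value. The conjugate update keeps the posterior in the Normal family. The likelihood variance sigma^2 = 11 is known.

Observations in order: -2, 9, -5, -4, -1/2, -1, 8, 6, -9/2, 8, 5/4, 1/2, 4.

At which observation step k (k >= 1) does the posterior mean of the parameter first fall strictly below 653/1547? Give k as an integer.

obs 1: x=-2 → posterior Normal(43/61, 66/61)
obs 2: x=9 → posterior Normal(97/67, 66/67)
obs 3: x=-5 → posterior Normal(67/73, 66/73)
obs 4: x=-4 → posterior Normal(43/79, 66/79)
obs 5: x=-1/2 → posterior Normal(8/17, 66/85)
obs 6: x=-1 → posterior Normal(34/91, 66/91)
obs 7: x=8 → posterior Normal(82/97, 66/97)
obs 8: x=6 → posterior Normal(118/103, 66/103)
obs 9: x=-9/2 → posterior Normal(91/109, 66/109)
obs 10: x=8 → posterior Normal(139/115, 66/115)
obs 11: x=5/4 → posterior Normal(293/242, 6/11)
obs 12: x=1/2 → posterior Normal(299/254, 66/127)
obs 13: x=4 → posterior Normal(347/266, 66/133)

k = 6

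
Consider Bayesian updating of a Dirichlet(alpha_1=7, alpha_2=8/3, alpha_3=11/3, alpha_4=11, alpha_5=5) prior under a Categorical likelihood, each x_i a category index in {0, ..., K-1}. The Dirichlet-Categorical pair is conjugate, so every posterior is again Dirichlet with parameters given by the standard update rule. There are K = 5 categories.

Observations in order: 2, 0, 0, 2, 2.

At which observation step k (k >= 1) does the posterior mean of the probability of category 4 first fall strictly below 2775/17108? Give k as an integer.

k = 2

obs 1: x=2 → posterior Dirichlet(7, 8/3, 14/3, 11, 5)
obs 2: x=0 → posterior Dirichlet(8, 8/3, 14/3, 11, 5)
obs 3: x=0 → posterior Dirichlet(9, 8/3, 14/3, 11, 5)
obs 4: x=2 → posterior Dirichlet(9, 8/3, 17/3, 11, 5)
obs 5: x=2 → posterior Dirichlet(9, 8/3, 20/3, 11, 5)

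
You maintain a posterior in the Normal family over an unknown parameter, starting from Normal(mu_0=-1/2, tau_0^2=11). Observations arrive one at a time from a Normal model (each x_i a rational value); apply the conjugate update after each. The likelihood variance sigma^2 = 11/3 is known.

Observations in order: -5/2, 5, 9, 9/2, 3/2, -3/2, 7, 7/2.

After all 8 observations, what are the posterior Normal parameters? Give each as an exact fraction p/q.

obs 1: x=-5/2 → posterior Normal(-2, 11/4)
obs 2: x=5 → posterior Normal(1, 11/7)
obs 3: x=9 → posterior Normal(17/5, 11/10)
obs 4: x=9/2 → posterior Normal(95/26, 11/13)
obs 5: x=3/2 → posterior Normal(13/4, 11/16)
obs 6: x=-3/2 → posterior Normal(5/2, 11/19)
obs 7: x=7 → posterior Normal(137/44, 1/2)
obs 8: x=7/2 → posterior Normal(79/25, 11/25)

mu_0=79/25, tau_0^2=11/25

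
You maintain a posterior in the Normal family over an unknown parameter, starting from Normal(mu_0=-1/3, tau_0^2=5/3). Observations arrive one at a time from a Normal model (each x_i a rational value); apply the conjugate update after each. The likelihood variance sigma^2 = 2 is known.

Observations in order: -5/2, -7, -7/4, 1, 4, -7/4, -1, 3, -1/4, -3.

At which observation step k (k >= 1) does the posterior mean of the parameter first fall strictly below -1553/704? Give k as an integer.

obs 1: x=-5/2 → posterior Normal(-29/22, 10/11)
obs 2: x=-7 → posterior Normal(-99/32, 5/8)
obs 3: x=-7/4 → posterior Normal(-233/84, 10/21)
obs 4: x=1 → posterior Normal(-213/104, 5/13)
obs 5: x=4 → posterior Normal(-133/124, 10/31)
obs 6: x=-7/4 → posterior Normal(-7/6, 5/18)
obs 7: x=-1 → posterior Normal(-47/41, 10/41)
obs 8: x=3 → posterior Normal(-16/23, 5/23)
obs 9: x=-1/4 → posterior Normal(-133/204, 10/51)
obs 10: x=-3 → posterior Normal(-193/224, 5/28)

k = 2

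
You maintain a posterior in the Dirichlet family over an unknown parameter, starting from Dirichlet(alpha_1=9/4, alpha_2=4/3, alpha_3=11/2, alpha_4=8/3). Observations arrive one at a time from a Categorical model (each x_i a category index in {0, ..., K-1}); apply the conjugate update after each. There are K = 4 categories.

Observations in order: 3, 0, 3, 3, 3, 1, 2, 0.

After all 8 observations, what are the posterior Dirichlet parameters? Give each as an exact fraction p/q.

alpha_1=17/4, alpha_2=7/3, alpha_3=13/2, alpha_4=20/3

obs 1: x=3 → posterior Dirichlet(9/4, 4/3, 11/2, 11/3)
obs 2: x=0 → posterior Dirichlet(13/4, 4/3, 11/2, 11/3)
obs 3: x=3 → posterior Dirichlet(13/4, 4/3, 11/2, 14/3)
obs 4: x=3 → posterior Dirichlet(13/4, 4/3, 11/2, 17/3)
obs 5: x=3 → posterior Dirichlet(13/4, 4/3, 11/2, 20/3)
obs 6: x=1 → posterior Dirichlet(13/4, 7/3, 11/2, 20/3)
obs 7: x=2 → posterior Dirichlet(13/4, 7/3, 13/2, 20/3)
obs 8: x=0 → posterior Dirichlet(17/4, 7/3, 13/2, 20/3)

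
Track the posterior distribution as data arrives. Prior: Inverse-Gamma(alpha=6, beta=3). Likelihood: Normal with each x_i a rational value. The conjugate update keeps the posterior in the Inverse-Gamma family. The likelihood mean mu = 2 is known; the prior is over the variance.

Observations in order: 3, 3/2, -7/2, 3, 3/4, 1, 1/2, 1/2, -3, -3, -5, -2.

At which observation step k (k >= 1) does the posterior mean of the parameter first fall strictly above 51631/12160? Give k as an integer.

obs 1: x=3 → posterior Inverse-Gamma(13/2, 7/2)
obs 2: x=3/2 → posterior Inverse-Gamma(7, 29/8)
obs 3: x=-7/2 → posterior Inverse-Gamma(15/2, 75/4)
obs 4: x=3 → posterior Inverse-Gamma(8, 77/4)
obs 5: x=3/4 → posterior Inverse-Gamma(17/2, 641/32)
obs 6: x=1 → posterior Inverse-Gamma(9, 657/32)
obs 7: x=1/2 → posterior Inverse-Gamma(19/2, 693/32)
obs 8: x=1/2 → posterior Inverse-Gamma(10, 729/32)
obs 9: x=-3 → posterior Inverse-Gamma(21/2, 1129/32)
obs 10: x=-3 → posterior Inverse-Gamma(11, 1529/32)
obs 11: x=-5 → posterior Inverse-Gamma(23/2, 2313/32)
obs 12: x=-2 → posterior Inverse-Gamma(12, 2569/32)

k = 10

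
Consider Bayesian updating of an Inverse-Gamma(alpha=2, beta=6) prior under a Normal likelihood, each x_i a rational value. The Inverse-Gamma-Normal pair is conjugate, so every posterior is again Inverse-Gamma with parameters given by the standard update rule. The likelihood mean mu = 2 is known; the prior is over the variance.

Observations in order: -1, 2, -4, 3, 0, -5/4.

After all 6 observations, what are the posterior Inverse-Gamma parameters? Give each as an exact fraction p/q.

obs 1: x=-1 → posterior Inverse-Gamma(5/2, 21/2)
obs 2: x=2 → posterior Inverse-Gamma(3, 21/2)
obs 3: x=-4 → posterior Inverse-Gamma(7/2, 57/2)
obs 4: x=3 → posterior Inverse-Gamma(4, 29)
obs 5: x=0 → posterior Inverse-Gamma(9/2, 31)
obs 6: x=-5/4 → posterior Inverse-Gamma(5, 1161/32)

alpha=5, beta=1161/32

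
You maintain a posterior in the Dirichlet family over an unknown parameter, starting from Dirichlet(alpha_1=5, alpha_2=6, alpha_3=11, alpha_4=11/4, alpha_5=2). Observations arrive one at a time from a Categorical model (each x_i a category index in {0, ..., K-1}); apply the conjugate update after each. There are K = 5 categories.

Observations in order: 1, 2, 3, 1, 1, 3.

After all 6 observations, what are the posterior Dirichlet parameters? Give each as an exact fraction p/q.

alpha_1=5, alpha_2=9, alpha_3=12, alpha_4=19/4, alpha_5=2

obs 1: x=1 → posterior Dirichlet(5, 7, 11, 11/4, 2)
obs 2: x=2 → posterior Dirichlet(5, 7, 12, 11/4, 2)
obs 3: x=3 → posterior Dirichlet(5, 7, 12, 15/4, 2)
obs 4: x=1 → posterior Dirichlet(5, 8, 12, 15/4, 2)
obs 5: x=1 → posterior Dirichlet(5, 9, 12, 15/4, 2)
obs 6: x=3 → posterior Dirichlet(5, 9, 12, 19/4, 2)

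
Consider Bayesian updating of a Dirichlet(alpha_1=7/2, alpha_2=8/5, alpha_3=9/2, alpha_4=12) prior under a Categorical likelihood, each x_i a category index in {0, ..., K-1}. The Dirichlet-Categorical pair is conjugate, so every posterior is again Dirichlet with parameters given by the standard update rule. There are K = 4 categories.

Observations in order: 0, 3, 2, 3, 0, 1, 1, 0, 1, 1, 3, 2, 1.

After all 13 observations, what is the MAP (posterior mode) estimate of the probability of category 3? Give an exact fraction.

obs 1: x=0 → posterior Dirichlet(9/2, 8/5, 9/2, 12)
obs 2: x=3 → posterior Dirichlet(9/2, 8/5, 9/2, 13)
obs 3: x=2 → posterior Dirichlet(9/2, 8/5, 11/2, 13)
obs 4: x=3 → posterior Dirichlet(9/2, 8/5, 11/2, 14)
obs 5: x=0 → posterior Dirichlet(11/2, 8/5, 11/2, 14)
obs 6: x=1 → posterior Dirichlet(11/2, 13/5, 11/2, 14)
obs 7: x=1 → posterior Dirichlet(11/2, 18/5, 11/2, 14)
obs 8: x=0 → posterior Dirichlet(13/2, 18/5, 11/2, 14)
obs 9: x=1 → posterior Dirichlet(13/2, 23/5, 11/2, 14)
obs 10: x=1 → posterior Dirichlet(13/2, 28/5, 11/2, 14)
obs 11: x=3 → posterior Dirichlet(13/2, 28/5, 11/2, 15)
obs 12: x=2 → posterior Dirichlet(13/2, 28/5, 13/2, 15)
obs 13: x=1 → posterior Dirichlet(13/2, 33/5, 13/2, 15)

70/153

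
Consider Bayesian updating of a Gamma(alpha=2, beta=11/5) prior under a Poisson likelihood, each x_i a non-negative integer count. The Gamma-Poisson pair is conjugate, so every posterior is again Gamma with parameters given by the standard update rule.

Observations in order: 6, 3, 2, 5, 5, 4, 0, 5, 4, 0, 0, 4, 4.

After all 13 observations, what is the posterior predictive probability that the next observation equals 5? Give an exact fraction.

obs 1: x=6 → posterior Gamma(8, 16/5)
obs 2: x=3 → posterior Gamma(11, 21/5)
obs 3: x=2 → posterior Gamma(13, 26/5)
obs 4: x=5 → posterior Gamma(18, 31/5)
obs 5: x=5 → posterior Gamma(23, 36/5)
obs 6: x=4 → posterior Gamma(27, 41/5)
obs 7: x=0 → posterior Gamma(27, 46/5)
obs 8: x=5 → posterior Gamma(32, 51/5)
obs 9: x=4 → posterior Gamma(36, 56/5)
obs 10: x=0 → posterior Gamma(36, 61/5)
obs 11: x=0 → posterior Gamma(36, 66/5)
obs 12: x=4 → posterior Gamma(40, 71/5)
obs 13: x=4 → posterior Gamma(44, 76/5)

33883357952161512977369802869805365080679570515964540147090303585765100890920615464140800000/364353894205589532700660249706144892769867561938812751679801044909591894240469386823572975369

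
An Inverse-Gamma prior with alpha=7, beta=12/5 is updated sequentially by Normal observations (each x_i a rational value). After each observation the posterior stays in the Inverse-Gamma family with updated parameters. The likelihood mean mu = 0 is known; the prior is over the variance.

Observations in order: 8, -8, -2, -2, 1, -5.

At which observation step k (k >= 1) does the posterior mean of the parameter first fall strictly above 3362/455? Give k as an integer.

k = 2

obs 1: x=8 → posterior Inverse-Gamma(15/2, 172/5)
obs 2: x=-8 → posterior Inverse-Gamma(8, 332/5)
obs 3: x=-2 → posterior Inverse-Gamma(17/2, 342/5)
obs 4: x=-2 → posterior Inverse-Gamma(9, 352/5)
obs 5: x=1 → posterior Inverse-Gamma(19/2, 709/10)
obs 6: x=-5 → posterior Inverse-Gamma(10, 417/5)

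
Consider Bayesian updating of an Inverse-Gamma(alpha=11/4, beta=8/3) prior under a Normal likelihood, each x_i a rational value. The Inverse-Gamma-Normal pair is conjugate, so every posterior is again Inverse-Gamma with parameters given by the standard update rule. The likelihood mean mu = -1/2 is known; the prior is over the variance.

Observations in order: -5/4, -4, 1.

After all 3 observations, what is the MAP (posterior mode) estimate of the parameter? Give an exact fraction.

979/504

obs 1: x=-5/4 → posterior Inverse-Gamma(13/4, 283/96)
obs 2: x=-4 → posterior Inverse-Gamma(15/4, 871/96)
obs 3: x=1 → posterior Inverse-Gamma(17/4, 979/96)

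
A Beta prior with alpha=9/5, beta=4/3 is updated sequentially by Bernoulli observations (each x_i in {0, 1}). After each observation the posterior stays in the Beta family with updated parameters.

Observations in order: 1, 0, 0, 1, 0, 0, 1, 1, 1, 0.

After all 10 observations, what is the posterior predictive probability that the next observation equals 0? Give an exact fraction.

obs 1: x=1 → posterior Beta(14/5, 4/3)
obs 2: x=0 → posterior Beta(14/5, 7/3)
obs 3: x=0 → posterior Beta(14/5, 10/3)
obs 4: x=1 → posterior Beta(19/5, 10/3)
obs 5: x=0 → posterior Beta(19/5, 13/3)
obs 6: x=0 → posterior Beta(19/5, 16/3)
obs 7: x=1 → posterior Beta(24/5, 16/3)
obs 8: x=1 → posterior Beta(29/5, 16/3)
obs 9: x=1 → posterior Beta(34/5, 16/3)
obs 10: x=0 → posterior Beta(34/5, 19/3)

95/197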